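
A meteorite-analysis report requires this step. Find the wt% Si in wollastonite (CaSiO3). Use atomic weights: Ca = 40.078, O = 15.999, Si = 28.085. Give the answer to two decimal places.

Molar mass of CaSiO3: 1·40.078 + 1·28.085 + 3·15.999 = 116.160 g/mol.
Mass of Si per formula unit: 1 × 28.085 = 28.085 g.
Weight fraction Si = 28.085 / 116.160 = 0.2418.

24.18 weight percent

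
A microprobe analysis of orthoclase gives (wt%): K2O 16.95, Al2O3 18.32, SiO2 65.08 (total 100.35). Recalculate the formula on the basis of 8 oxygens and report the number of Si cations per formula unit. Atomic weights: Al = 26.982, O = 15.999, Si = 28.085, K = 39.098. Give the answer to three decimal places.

3.003 Si apfu

16.95 wt% K2O ÷ 94.195 g/mol = 0.17995 mol, giving 0.35990 K and 0.17995 O.
18.32 wt% Al2O3 ÷ 101.961 g/mol = 0.17968 mol, giving 0.35936 Al and 0.53904 O.
65.08 wt% SiO2 ÷ 60.083 g/mol = 1.08317 mol, giving 1.08317 Si and 2.16634 O.
Oxygen sums to 2.88533; scaling by 8/2.88533 = 2.77265 puts the formula on 8 O.
Si: 1.08317 × 2.77265 = 3.003 atoms per formula unit.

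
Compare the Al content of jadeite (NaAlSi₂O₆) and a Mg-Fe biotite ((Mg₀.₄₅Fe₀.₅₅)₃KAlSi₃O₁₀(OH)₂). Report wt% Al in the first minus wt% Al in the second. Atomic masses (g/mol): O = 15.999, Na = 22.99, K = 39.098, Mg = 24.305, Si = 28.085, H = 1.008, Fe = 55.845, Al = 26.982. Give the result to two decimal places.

First mineral: 26.982 g Al in 202.136 g formula = 13.35 wt% Al.
Second mineral: 26.982 g Al in 469.295 g formula = 5.75 wt% Al.
13.35% − 5.75% gives a difference of 7.60 percentage points.

7.60 percentage points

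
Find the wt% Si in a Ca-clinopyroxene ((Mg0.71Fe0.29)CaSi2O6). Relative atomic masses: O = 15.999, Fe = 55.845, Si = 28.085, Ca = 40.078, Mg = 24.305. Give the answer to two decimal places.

24.89 wt%

Molar mass of (Mg0.71Fe0.29)CaSi2O6: 0.71×24.305 + 0.29×55.845 + 1×40.078 + 2×28.085 + 6×15.999 = 225.694 g/mol.
Mass of Si per formula unit: 2 × 28.085 = 56.170 g.
Weight fraction Si = 56.170 / 225.694 = 0.2489.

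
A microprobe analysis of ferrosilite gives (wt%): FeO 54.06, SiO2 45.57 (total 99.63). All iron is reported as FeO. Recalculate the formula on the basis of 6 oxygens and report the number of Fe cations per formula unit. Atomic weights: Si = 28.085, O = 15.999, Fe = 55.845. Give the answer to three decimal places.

1.989 Fe apfu

FeO: 54.06/71.844 = 0.75246 mol → 0.75246 mol Fe, 0.75246 mol O.
SiO2: 45.57/60.083 = 0.75845 mol → 0.75845 mol Si, 1.51690 mol O.
Total oxygen = 2.26936 mol. Normalization factor = 6/2.26936 = 2.64392.
Fe per 6 O = 0.75246 × 2.64392 = 1.989.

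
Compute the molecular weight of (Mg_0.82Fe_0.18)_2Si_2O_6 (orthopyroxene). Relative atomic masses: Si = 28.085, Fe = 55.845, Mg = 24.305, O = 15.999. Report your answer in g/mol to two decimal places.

212.13 g/mol

M = 1.64×24.305 + 0.36×55.845 + 2×28.085 + 6×15.999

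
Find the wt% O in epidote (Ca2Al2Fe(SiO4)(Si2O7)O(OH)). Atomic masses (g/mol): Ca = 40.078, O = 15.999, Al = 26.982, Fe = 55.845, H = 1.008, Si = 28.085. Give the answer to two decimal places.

Molar mass of Ca2Al2Fe(SiO4)(Si2O7)O(OH): 2·40.078 + 2·26.982 + 1·55.845 + 3·28.085 + 13·15.999 + 1·1.008 = 483.215 g/mol.
Mass of O per formula unit: 13 × 15.999 = 207.987 g.
Weight fraction O = 207.987 / 483.215 = 0.4304.

43.04 mass %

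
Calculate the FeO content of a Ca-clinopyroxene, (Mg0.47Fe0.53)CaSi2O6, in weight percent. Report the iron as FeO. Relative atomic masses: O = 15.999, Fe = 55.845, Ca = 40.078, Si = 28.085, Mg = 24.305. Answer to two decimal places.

16.32 wt%

M((Mg0.47Fe0.53)CaSi2O6) = 233.263 g/mol; M(FeO) = 71.844 g/mol.
Moles FeO per formula unit = 0.53 Fe ÷ 1 = 0.5300.
FeO fraction = (0.5300 × 71.844) / 233.263 = 38.077/233.263 = 0.1632.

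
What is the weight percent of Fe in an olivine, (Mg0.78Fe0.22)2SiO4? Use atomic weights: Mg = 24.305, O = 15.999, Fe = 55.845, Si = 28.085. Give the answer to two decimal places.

15.90 wt%

M((Mg0.78Fe0.22)2SiO4) = 154.569 g/mol.
Fe contributes 0.44 × 55.845 = 24.572 g per mole.
24.572/154.569 = 0.1590 → 15.90%.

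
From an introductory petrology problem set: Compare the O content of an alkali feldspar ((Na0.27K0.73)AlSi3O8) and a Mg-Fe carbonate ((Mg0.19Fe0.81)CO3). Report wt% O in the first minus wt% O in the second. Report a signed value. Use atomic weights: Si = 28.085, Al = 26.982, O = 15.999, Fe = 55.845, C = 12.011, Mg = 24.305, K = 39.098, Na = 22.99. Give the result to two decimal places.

3.03 percentage points

First mineral: 127.992 g O in 273.978 g formula = 46.72 wt% O.
Second mineral: 47.997 g O in 109.860 g formula = 43.69 wt% O.
46.72% − 43.69% gives a difference of 3.03 percentage points.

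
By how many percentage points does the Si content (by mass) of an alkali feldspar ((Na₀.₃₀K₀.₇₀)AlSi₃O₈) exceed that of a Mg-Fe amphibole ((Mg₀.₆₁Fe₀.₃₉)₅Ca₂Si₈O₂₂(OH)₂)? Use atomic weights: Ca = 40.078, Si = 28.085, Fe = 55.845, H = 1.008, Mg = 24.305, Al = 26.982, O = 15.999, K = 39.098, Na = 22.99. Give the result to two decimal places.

5.10 percentage points

First mineral: 84.255 g Si in 273.495 g formula = 30.81 wt% Si.
Second mineral: 224.680 g Si in 873.856 g formula = 25.71 wt% Si.
30.81% − 25.71% gives a difference of 5.10 percentage points.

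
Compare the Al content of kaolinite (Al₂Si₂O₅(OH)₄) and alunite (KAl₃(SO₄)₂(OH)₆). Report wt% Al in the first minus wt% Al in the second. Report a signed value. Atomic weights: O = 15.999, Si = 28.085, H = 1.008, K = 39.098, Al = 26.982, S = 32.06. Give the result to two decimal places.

1.36 percentage points

First mineral: 53.964 g Al in 258.157 g formula = 20.90 wt% Al.
Second mineral: 80.946 g Al in 414.198 g formula = 19.54 wt% Al.
20.90% − 19.54% gives a difference of 1.36 percentage points.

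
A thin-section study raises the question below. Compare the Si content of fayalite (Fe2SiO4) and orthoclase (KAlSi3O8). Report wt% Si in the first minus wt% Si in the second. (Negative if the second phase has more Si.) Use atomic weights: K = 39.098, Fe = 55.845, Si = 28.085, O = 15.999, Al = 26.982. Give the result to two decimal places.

Si in Fe2SiO4: molar mass 203.771 g/mol; 1×28.085 = 28.085 g → 13.78 wt%.
Si in KAlSi3O8: molar mass 278.327 g/mol; 3×28.085 = 84.255 g → 30.27 wt%.
Difference = 13.78 − 30.27 = -16.49 percentage points.

-16.49 percentage points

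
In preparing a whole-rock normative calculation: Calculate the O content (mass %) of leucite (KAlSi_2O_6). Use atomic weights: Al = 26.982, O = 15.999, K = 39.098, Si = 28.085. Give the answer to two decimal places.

M(KAlSi_2O_6) = 218.244 g/mol.
O contributes 6 × 15.999 = 95.994 g per mole.
95.994/218.244 = 0.4398 → 43.98%.

43.98 mass %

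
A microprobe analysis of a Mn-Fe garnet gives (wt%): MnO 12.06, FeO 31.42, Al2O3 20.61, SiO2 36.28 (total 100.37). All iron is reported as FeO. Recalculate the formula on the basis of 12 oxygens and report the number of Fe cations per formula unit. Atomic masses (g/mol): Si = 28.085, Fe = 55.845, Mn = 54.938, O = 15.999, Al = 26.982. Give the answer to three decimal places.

12.06 wt% MnO ÷ 70.937 g/mol = 0.17001 mol, giving 0.17001 Mn and 0.17001 O.
31.42 wt% FeO ÷ 71.844 g/mol = 0.43734 mol, giving 0.43734 Fe and 0.43734 O.
20.61 wt% Al2O3 ÷ 101.961 g/mol = 0.20214 mol, giving 0.40428 Al and 0.60642 O.
36.28 wt% SiO2 ÷ 60.083 g/mol = 0.60383 mol, giving 0.60383 Si and 1.20766 O.
Oxygen sums to 2.42143; scaling by 12/2.42143 = 4.95575 puts the formula on 12 O.
Fe: 0.43734 × 4.95575 = 2.167 atoms per formula unit.

2.167 Fe apfu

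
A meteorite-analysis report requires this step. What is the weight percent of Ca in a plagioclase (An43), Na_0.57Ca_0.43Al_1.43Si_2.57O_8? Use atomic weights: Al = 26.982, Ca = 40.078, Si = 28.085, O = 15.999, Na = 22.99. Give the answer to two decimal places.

Formula mass = 0.57·22.99 + 0.43·40.078 + 1.43·26.982 + 2.57·28.085 + 8·15.999 = 269.093 g/mol, of which 17.234 g is Ca.
So Ca makes up 17.234/269.093 = 0.0640 of the mass, i.e. 6.40%.

6.40 weight percent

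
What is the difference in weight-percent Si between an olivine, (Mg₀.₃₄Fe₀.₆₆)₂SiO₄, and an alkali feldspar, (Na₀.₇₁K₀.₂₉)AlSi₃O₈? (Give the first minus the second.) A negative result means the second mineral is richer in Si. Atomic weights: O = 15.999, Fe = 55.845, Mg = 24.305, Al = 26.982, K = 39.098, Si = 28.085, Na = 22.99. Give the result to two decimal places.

-16.17 percentage points

First mineral: 28.085 g Si in 182.324 g formula = 15.40 wt% Si.
Second mineral: 84.255 g Si in 266.890 g formula = 31.57 wt% Si.
15.40% − 31.57% gives a difference of -16.17 percentage points.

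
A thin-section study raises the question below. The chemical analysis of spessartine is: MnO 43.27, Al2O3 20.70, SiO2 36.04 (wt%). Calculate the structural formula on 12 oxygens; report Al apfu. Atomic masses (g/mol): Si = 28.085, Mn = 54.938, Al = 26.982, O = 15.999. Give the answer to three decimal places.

MnO (M=70.937): mol = 0.60998; Mn = 0.60998, O = 0.60998.
Al2O3 (M=101.961): mol = 0.20302; Al = 0.40604, O = 0.60906.
SiO2 (M=60.083): mol = 0.59984; Si = 0.59984, O = 1.19968.
ΣO = 2.41872; factor = 12/ΣO = 4.96130.
Al apfu = 0.40604 × 4.96130 = 2.014.

2.014 Al apfu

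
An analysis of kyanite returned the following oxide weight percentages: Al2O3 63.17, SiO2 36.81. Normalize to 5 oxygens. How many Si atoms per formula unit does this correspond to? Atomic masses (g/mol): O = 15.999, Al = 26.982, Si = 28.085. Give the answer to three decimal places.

63.17 wt% Al2O3 ÷ 101.961 g/mol = 0.61955 mol, giving 1.23910 Al and 1.85865 O.
36.81 wt% SiO2 ÷ 60.083 g/mol = 0.61265 mol, giving 0.61265 Si and 1.22530 O.
Oxygen sums to 3.08395; scaling by 5/3.08395 = 1.62130 puts the formula on 5 O.
Si: 0.61265 × 1.62130 = 0.993 atoms per formula unit.

0.993 Si apfu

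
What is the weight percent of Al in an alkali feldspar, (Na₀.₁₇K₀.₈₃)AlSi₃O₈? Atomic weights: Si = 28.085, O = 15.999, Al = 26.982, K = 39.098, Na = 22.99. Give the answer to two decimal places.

9.79 weight percent

Formula mass = 0.17×22.99 + 0.83×39.098 + 1×26.982 + 3×28.085 + 8×15.999 = 275.589 g/mol, of which 26.982 g is Al.
So Al makes up 26.982/275.589 = 0.0979 of the mass, i.e. 9.79%.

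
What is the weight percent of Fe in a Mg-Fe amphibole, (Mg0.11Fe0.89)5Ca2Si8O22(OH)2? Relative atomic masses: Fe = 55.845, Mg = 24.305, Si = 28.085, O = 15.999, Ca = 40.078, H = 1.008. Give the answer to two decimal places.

Formula mass = 0.55*24.305 + 4.45*55.845 + 2*40.078 + 8*28.085 + 24*15.999 + 2*1.008 = 952.706 g/mol, of which 248.510 g is Fe.
So Fe makes up 248.510/952.706 = 0.2608 of the mass, i.e. 26.08%.

26.08 wt%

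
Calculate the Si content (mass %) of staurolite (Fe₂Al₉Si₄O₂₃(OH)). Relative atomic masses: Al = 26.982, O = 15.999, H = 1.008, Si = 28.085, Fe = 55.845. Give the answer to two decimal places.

Formula mass = 2*55.845 + 9*26.982 + 4*28.085 + 24*15.999 + 1*1.008 = 851.852 g/mol, of which 112.340 g is Si.
So Si makes up 112.340/851.852 = 0.1319 of the mass, i.e. 13.19%.

13.19 mass %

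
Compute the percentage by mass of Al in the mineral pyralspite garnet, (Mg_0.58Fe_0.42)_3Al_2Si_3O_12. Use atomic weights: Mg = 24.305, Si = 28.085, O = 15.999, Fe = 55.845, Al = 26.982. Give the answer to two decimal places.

12.19 wt%

M((Mg_0.58Fe_0.42)_3Al_2Si_3O_12) = 442.862 g/mol.
Al contributes 2 × 26.982 = 53.964 g per mole.
53.964/442.862 = 0.1219 → 12.19%.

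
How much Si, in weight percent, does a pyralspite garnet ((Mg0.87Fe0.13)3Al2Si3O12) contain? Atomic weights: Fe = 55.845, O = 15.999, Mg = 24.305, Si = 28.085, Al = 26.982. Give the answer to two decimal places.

Formula mass = 2.61*24.305 + 0.39*55.845 + 2*26.982 + 3*28.085 + 12*15.999 = 415.423 g/mol, of which 84.255 g is Si.
So Si makes up 84.255/415.423 = 0.2028 of the mass, i.e. 20.28%.

20.28 weight percent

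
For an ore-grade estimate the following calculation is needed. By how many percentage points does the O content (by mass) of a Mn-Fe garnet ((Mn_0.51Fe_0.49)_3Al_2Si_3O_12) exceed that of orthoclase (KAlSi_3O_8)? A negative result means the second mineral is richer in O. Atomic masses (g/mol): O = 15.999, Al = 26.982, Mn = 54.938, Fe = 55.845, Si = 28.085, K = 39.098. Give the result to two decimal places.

-7.31 percentage points

M((Mn_0.51Fe_0.49)_3Al_2Si_3O_12) = 496.354 g/mol, so wt% O = 191.988/496.354 × 100 = 38.68%.
M(KAlSi_3O_8) = 278.327 g/mol, so wt% O = 127.992/278.327 × 100 = 45.99%.
38.68 − 45.99 = -7.31 pp.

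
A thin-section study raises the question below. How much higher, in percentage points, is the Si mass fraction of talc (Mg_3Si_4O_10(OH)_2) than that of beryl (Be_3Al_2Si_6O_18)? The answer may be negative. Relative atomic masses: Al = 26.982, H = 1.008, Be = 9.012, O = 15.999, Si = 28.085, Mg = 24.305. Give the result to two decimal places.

Si in Mg_3Si_4O_10(OH)_2: molar mass 379.259 g/mol; 4×28.085 = 112.340 g → 29.62 wt%.
Si in Be_3Al_2Si_6O_18: molar mass 537.492 g/mol; 6×28.085 = 168.510 g → 31.35 wt%.
Difference = 29.62 − 31.35 = -1.73 percentage points.

-1.73 percentage points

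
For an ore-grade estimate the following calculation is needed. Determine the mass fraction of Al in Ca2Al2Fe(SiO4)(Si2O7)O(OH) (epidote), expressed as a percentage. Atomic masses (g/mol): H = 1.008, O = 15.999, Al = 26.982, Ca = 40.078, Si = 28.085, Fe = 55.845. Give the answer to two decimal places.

Formula mass = 2·40.078 + 2·26.982 + 1·55.845 + 3·28.085 + 13·15.999 + 1·1.008 = 483.215 g/mol, of which 53.964 g is Al.
So Al makes up 53.964/483.215 = 0.1117 of the mass, i.e. 11.17%.

11.17 mass %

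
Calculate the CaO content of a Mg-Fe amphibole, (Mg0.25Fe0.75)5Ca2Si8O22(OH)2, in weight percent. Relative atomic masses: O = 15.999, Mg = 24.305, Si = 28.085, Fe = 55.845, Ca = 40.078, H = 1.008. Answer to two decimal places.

Molar mass of (Mg0.25Fe0.75)5Ca2Si8O22(OH)2 = 1.25×24.305 + 3.75×55.845 + 2×40.078 + 8×28.085 + 24×15.999 + 2×1.008 = 930.628 g/mol.
Each formula unit contains 2 Ca, equivalent to 2/1 = 2.0000 mol CaO.
M(CaO) = 1×40.078 + 1×15.999 = 56.077 g/mol.
Mass of CaO per formula unit = 2.0000 × 56.077 = 112.154 g.
CaO wt% = 112.154 / 930.628 × 100 = 12.05%.

12.05 wt%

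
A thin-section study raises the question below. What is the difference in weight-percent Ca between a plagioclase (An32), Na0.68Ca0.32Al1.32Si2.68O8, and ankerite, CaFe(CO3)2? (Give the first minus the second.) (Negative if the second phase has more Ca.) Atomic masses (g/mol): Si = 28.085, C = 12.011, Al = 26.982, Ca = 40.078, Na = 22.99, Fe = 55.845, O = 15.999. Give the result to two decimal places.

M(Na0.68Ca0.32Al1.32Si2.68O8) = 267.334 g/mol, so wt% Ca = 12.825/267.334 × 100 = 4.80%.
M(CaFe(CO3)2) = 215.939 g/mol, so wt% Ca = 40.078/215.939 × 100 = 18.56%.
4.80 − 18.56 = -13.76 pp.

-13.76 percentage points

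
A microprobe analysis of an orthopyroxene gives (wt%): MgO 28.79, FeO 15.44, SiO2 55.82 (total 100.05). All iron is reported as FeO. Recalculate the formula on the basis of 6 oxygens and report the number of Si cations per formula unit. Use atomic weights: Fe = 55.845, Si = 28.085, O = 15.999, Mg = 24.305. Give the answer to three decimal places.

MgO (M=40.304): mol = 0.71432; Mg = 0.71432, O = 0.71432.
FeO (M=71.844): mol = 0.21491; Fe = 0.21491, O = 0.21491.
SiO2 (M=60.083): mol = 0.92905; Si = 0.92905, O = 1.85810.
ΣO = 2.78733; factor = 6/ΣO = 2.15260.
Si apfu = 0.92905 × 2.15260 = 2.000.

2.000 Si apfu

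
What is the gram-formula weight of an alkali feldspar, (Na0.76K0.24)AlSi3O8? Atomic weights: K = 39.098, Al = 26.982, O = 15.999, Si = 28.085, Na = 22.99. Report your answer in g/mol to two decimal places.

266.08 g/mol

M = 0.76·22.99 + 0.24·39.098 + 1·26.982 + 3·28.085 + 8·15.999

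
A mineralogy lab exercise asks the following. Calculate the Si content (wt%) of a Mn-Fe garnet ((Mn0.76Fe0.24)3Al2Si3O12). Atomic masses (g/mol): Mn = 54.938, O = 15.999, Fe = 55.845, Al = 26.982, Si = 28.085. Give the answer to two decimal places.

17.00 wt%

Molar mass of (Mn0.76Fe0.24)3Al2Si3O12: 2.28×54.938 + 0.72×55.845 + 2×26.982 + 3×28.085 + 12×15.999 = 495.674 g/mol.
Mass of Si per formula unit: 3 × 28.085 = 84.255 g.
Weight fraction Si = 84.255 / 495.674 = 0.1700.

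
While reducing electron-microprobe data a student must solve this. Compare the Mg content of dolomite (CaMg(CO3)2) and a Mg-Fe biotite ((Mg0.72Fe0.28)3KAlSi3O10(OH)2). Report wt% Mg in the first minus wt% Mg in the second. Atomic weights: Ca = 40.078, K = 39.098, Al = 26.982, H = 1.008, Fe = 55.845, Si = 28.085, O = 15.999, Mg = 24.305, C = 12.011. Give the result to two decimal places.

1.35 percentage points

Mg in CaMg(CO3)2: molar mass 184.399 g/mol; 1×24.305 = 24.305 g → 13.18 wt%.
Mg in (Mg0.72Fe0.28)3KAlSi3O10(OH)2: molar mass 443.748 g/mol; 2.16×24.305 = 52.499 g → 11.83 wt%.
Difference = 13.18 − 11.83 = 1.35 percentage points.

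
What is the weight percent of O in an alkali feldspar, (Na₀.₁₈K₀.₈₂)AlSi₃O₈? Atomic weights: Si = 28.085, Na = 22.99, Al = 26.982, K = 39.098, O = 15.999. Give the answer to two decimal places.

46.47 wt%

M((Na₀.₁₈K₀.₈₂)AlSi₃O₈) = 275.428 g/mol.
O contributes 8 × 15.999 = 127.992 g per mole.
127.992/275.428 = 0.4647 → 46.47%.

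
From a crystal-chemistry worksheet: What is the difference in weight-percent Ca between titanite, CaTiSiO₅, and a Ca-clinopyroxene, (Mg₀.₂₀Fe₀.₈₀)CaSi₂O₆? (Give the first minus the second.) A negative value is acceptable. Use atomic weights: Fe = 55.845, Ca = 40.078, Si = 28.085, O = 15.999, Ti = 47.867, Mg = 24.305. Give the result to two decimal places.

3.87 percentage points

Ca in CaTiSiO₅: molar mass 196.025 g/mol; 1×40.078 = 40.078 g → 20.45 wt%.
Ca in (Mg₀.₂₀Fe₀.₈₀)CaSi₂O₆: molar mass 241.779 g/mol; 1×40.078 = 40.078 g → 16.58 wt%.
Difference = 20.45 − 16.58 = 3.87 percentage points.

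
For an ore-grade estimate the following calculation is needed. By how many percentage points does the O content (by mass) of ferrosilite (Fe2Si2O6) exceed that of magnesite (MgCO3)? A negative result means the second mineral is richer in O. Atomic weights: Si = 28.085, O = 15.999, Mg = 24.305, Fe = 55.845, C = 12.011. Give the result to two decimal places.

O in Fe2Si2O6: molar mass 263.854 g/mol; 6×15.999 = 95.994 g → 36.38 wt%.
O in MgCO3: molar mass 84.313 g/mol; 3×15.999 = 47.997 g → 56.93 wt%.
Difference = 36.38 − 56.93 = -20.55 percentage points.

-20.55 percentage points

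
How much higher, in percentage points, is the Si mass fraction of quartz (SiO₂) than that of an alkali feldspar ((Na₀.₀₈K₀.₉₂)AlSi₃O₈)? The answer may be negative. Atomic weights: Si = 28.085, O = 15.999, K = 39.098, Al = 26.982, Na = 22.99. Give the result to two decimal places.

First mineral: 28.085 g Si in 60.083 g formula = 46.74 wt% Si.
Second mineral: 84.255 g Si in 277.038 g formula = 30.41 wt% Si.
46.74% − 30.41% gives a difference of 16.33 percentage points.

16.33 percentage points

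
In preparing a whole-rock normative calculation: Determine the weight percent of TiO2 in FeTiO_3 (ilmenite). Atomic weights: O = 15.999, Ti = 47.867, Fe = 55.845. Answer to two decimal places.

Molar mass of FeTiO_3 = 1×55.845 + 1×47.867 + 3×15.999 = 151.709 g/mol.
Each formula unit contains 1 Ti, equivalent to 1/1 = 1.0000 mol TiO2.
M(TiO2) = 1×47.867 + 2×15.999 = 79.865 g/mol.
Mass of TiO2 per formula unit = 1.0000 × 79.865 = 79.865 g.
TiO2 wt% = 79.865 / 151.709 × 100 = 52.64%.

52.64 wt%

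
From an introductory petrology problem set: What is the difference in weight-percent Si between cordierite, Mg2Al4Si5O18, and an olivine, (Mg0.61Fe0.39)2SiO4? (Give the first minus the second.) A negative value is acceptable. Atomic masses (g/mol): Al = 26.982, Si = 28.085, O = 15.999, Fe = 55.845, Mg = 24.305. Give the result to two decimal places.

7.02 percentage points

Si in Mg2Al4Si5O18: molar mass 584.945 g/mol; 5×28.085 = 140.425 g → 24.01 wt%.
Si in (Mg0.61Fe0.39)2SiO4: molar mass 165.292 g/mol; 1×28.085 = 28.085 g → 16.99 wt%.
Difference = 24.01 − 16.99 = 7.02 percentage points.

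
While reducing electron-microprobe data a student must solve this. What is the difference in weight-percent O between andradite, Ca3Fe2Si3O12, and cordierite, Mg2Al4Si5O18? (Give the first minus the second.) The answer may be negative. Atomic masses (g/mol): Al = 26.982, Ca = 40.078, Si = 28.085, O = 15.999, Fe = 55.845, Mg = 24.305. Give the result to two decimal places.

M(Ca3Fe2Si3O12) = 508.167 g/mol, so wt% O = 191.988/508.167 × 100 = 37.78%.
M(Mg2Al4Si5O18) = 584.945 g/mol, so wt% O = 287.982/584.945 × 100 = 49.23%.
37.78 − 49.23 = -11.45 pp.

-11.45 percentage points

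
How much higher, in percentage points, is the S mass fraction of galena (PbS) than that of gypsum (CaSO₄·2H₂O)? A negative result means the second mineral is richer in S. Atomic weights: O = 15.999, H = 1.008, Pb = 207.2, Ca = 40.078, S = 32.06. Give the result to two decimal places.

-5.22 percentage points

S in PbS: molar mass 239.260 g/mol; 1×32.06 = 32.060 g → 13.40 wt%.
S in CaSO₄·2H₂O: molar mass 172.164 g/mol; 1×32.06 = 32.060 g → 18.62 wt%.
Difference = 13.40 − 18.62 = -5.22 percentage points.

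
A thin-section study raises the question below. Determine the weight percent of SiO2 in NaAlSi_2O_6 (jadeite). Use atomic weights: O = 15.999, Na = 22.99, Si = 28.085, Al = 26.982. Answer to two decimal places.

59.45 wt%

M(NaAlSi_2O_6) = 202.136 g/mol; M(SiO2) = 60.083 g/mol.
Moles SiO2 per formula unit = 2 Si ÷ 1 = 2.0000.
SiO2 fraction = (2.0000 × 60.083) / 202.136 = 120.166/202.136 = 0.5945.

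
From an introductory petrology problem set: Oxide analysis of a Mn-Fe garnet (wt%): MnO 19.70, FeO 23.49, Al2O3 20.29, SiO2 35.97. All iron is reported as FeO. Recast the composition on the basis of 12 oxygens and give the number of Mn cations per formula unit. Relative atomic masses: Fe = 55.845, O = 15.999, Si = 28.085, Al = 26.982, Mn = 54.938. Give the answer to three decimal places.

MnO (M=70.937): mol = 0.27771; Mn = 0.27771, O = 0.27771.
FeO (M=71.844): mol = 0.32696; Fe = 0.32696, O = 0.32696.
Al2O3 (M=101.961): mol = 0.19900; Al = 0.39800, O = 0.59700.
SiO2 (M=60.083): mol = 0.59867; Si = 0.59867, O = 1.19734.
ΣO = 2.39901; factor = 12/ΣO = 5.00206.
Mn apfu = 0.27771 × 5.00206 = 1.389.

1.389 Mn apfu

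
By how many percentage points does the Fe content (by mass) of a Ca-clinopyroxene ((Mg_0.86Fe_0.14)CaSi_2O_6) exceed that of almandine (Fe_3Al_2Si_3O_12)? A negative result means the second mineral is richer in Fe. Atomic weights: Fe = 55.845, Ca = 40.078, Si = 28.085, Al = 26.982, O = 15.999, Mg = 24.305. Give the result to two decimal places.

M((Mg_0.86Fe_0.14)CaSi_2O_6) = 220.963 g/mol, so wt% Fe = 7.818/220.963 × 100 = 3.54%.
M(Fe_3Al_2Si_3O_12) = 497.742 g/mol, so wt% Fe = 167.535/497.742 × 100 = 33.66%.
3.54 − 33.66 = -30.12 pp.

-30.12 percentage points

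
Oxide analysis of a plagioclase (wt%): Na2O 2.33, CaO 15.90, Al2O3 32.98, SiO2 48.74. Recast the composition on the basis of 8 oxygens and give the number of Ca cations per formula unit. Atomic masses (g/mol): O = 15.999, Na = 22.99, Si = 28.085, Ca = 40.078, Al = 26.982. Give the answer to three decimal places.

0.778 Ca apfu

2.33 wt% Na2O ÷ 61.979 g/mol = 0.03759 mol, giving 0.07518 Na and 0.03759 O.
15.90 wt% CaO ÷ 56.077 g/mol = 0.28354 mol, giving 0.28354 Ca and 0.28354 O.
32.98 wt% Al2O3 ÷ 101.961 g/mol = 0.32346 mol, giving 0.64692 Al and 0.97038 O.
48.74 wt% SiO2 ÷ 60.083 g/mol = 0.81121 mol, giving 0.81121 Si and 1.62242 O.
Oxygen sums to 2.91393; scaling by 8/2.91393 = 2.74543 puts the formula on 8 O.
Ca: 0.28354 × 2.74543 = 0.778 atoms per formula unit.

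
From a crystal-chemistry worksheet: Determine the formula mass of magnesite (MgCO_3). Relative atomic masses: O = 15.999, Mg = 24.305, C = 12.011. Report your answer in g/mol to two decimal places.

The formula mass is the sum 1(24.305) + 1(12.011) + 3(15.999).

84.31 g/mol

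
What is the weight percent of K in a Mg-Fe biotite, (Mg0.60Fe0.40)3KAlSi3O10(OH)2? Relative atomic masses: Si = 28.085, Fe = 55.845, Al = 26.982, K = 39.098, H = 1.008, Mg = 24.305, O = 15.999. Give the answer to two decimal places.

8.59 mass %

M((Mg0.60Fe0.40)3KAlSi3O10(OH)2) = 455.102 g/mol.
K contributes 1 × 39.098 = 39.098 g per mole.
39.098/455.102 = 0.0859 → 8.59%.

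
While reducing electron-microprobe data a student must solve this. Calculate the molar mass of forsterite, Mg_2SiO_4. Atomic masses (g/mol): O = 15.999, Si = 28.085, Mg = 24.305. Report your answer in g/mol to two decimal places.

140.69 g/mol

The formula mass is the sum 2×24.305 + 1×28.085 + 4×15.999.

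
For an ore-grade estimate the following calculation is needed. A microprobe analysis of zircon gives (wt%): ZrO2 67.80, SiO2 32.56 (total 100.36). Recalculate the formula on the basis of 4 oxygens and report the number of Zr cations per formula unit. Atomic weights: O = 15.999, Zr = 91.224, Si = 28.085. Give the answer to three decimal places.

ZrO2 (M=123.222): mol = 0.55023; Zr = 0.55023, O = 1.10046.
SiO2 (M=60.083): mol = 0.54192; Si = 0.54192, O = 1.08384.
ΣO = 2.18430; factor = 4/ΣO = 1.83125.
Zr apfu = 0.55023 × 1.83125 = 1.008.

1.008 Zr apfu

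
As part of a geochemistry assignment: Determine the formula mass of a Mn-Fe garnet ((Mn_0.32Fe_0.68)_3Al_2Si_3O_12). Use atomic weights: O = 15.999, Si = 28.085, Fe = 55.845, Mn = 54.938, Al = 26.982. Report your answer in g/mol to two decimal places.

The formula mass is the sum 0.96×54.938 + 2.04×55.845 + 2×26.982 + 3×28.085 + 12×15.999.

496.87 g/mol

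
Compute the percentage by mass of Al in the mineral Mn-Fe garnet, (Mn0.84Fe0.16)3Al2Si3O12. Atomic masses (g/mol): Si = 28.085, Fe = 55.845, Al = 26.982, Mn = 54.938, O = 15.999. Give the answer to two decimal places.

10.89 wt%

Molar mass of (Mn0.84Fe0.16)3Al2Si3O12: 2.52*54.938 + 0.48*55.845 + 2*26.982 + 3*28.085 + 12*15.999 = 495.456 g/mol.
Mass of Al per formula unit: 2 × 26.982 = 53.964 g.
Weight fraction Al = 53.964 / 495.456 = 0.1089.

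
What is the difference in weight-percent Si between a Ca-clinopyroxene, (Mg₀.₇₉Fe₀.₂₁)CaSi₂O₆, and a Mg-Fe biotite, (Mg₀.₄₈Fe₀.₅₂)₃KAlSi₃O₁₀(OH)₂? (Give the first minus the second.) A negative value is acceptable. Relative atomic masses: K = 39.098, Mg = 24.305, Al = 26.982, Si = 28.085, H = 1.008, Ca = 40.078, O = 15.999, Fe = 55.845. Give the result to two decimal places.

First mineral: 56.170 g Si in 223.170 g formula = 25.17 wt% Si.
Second mineral: 84.255 g Si in 466.456 g formula = 18.06 wt% Si.
25.17% − 18.06% gives a difference of 7.11 percentage points.

7.11 percentage points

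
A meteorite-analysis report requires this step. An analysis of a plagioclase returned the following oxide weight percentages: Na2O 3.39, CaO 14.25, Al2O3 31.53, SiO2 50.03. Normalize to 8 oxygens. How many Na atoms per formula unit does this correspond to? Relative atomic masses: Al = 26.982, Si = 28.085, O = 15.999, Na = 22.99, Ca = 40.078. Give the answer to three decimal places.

3.39 wt% Na2O ÷ 61.979 g/mol = 0.05470 mol, giving 0.10940 Na and 0.05470 O.
14.25 wt% CaO ÷ 56.077 g/mol = 0.25411 mol, giving 0.25411 Ca and 0.25411 O.
31.53 wt% Al2O3 ÷ 101.961 g/mol = 0.30924 mol, giving 0.61848 Al and 0.92772 O.
50.03 wt% SiO2 ÷ 60.083 g/mol = 0.83268 mol, giving 0.83268 Si and 1.66536 O.
Oxygen sums to 2.90189; scaling by 8/2.90189 = 2.75682 puts the formula on 8 O.
Na: 0.10940 × 2.75682 = 0.302 atoms per formula unit.

0.302 Na apfu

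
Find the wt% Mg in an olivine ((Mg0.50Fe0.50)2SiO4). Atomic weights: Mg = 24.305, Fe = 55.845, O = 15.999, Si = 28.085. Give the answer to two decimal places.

M((Mg0.50Fe0.50)2SiO4) = 172.231 g/mol.
Mg contributes 1 × 24.305 = 24.305 g per mole.
24.305/172.231 = 0.1411 → 14.11%.

14.11 weight percent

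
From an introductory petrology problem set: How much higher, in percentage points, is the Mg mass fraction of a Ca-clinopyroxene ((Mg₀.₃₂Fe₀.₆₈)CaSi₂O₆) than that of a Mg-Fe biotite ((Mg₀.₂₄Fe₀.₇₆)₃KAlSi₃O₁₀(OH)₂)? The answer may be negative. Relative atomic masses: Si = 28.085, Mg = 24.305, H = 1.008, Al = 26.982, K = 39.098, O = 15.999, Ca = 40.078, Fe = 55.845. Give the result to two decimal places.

-0.31 percentage points

Mg in (Mg₀.₃₂Fe₀.₆₈)CaSi₂O₆: molar mass 237.994 g/mol; 0.32×24.305 = 7.778 g → 3.27 wt%.
Mg in (Mg₀.₂₄Fe₀.₇₆)₃KAlSi₃O₁₀(OH)₂: molar mass 489.165 g/mol; 0.72×24.305 = 17.500 g → 3.58 wt%.
Difference = 3.27 − 3.58 = -0.31 percentage points.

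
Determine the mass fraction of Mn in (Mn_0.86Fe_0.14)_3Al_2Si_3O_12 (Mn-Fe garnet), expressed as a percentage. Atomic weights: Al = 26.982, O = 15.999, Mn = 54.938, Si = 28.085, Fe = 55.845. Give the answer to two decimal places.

28.61 mass %

Molar mass of (Mn_0.86Fe_0.14)_3Al_2Si_3O_12: 2.58·54.938 + 0.42·55.845 + 2·26.982 + 3·28.085 + 12·15.999 = 495.402 g/mol.
Mass of Mn per formula unit: 2.58 × 54.938 = 141.740 g.
Weight fraction Mn = 141.740 / 495.402 = 0.2861.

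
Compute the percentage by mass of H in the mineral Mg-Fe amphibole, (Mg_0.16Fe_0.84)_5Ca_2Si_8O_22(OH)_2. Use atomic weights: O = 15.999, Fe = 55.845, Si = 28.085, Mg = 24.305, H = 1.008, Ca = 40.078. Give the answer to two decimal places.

0.21 wt%

Formula mass = 0.80·24.305 + 4.20·55.845 + 2·40.078 + 8·28.085 + 24·15.999 + 2·1.008 = 944.821 g/mol, of which 2.016 g is H.
So H makes up 2.016/944.821 = 0.0021 of the mass, i.e. 0.21%.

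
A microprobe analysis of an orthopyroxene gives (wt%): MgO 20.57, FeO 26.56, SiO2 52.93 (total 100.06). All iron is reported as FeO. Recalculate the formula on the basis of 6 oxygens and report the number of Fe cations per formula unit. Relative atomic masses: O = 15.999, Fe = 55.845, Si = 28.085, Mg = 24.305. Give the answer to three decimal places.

0.840 Fe apfu

MgO: 20.57/40.304 = 0.51037 mol → 0.51037 mol Mg, 0.51037 mol O.
FeO: 26.56/71.844 = 0.36969 mol → 0.36969 mol Fe, 0.36969 mol O.
SiO2: 52.93/60.083 = 0.88095 mol → 0.88095 mol Si, 1.76190 mol O.
Total oxygen = 2.64196 mol. Normalization factor = 6/2.64196 = 2.27104.
Fe per 6 O = 0.36969 × 2.27104 = 0.840.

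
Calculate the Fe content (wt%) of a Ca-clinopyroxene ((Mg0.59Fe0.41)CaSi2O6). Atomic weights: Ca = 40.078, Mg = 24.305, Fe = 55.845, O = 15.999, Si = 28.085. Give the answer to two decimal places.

Formula mass = 0.59·24.305 + 0.41·55.845 + 1·40.078 + 2·28.085 + 6·15.999 = 229.478 g/mol, of which 22.896 g is Fe.
So Fe makes up 22.896/229.478 = 0.0998 of the mass, i.e. 9.98%.

9.98 wt%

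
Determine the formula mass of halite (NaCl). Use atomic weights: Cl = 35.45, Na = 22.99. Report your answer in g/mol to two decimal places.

M = 1(22.99) + 1(35.45)

58.44 g/mol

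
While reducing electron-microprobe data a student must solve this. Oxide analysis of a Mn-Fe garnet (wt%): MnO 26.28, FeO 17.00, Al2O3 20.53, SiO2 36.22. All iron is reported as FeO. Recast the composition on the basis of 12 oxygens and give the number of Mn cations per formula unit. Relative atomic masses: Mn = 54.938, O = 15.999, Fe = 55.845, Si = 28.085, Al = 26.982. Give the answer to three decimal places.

1.839 Mn apfu

MnO (M=70.937): mol = 0.37047; Mn = 0.37047, O = 0.37047.
FeO (M=71.844): mol = 0.23662; Fe = 0.23662, O = 0.23662.
Al2O3 (M=101.961): mol = 0.20135; Al = 0.40270, O = 0.60405.
SiO2 (M=60.083): mol = 0.60283; Si = 0.60283, O = 1.20566.
ΣO = 2.41680; factor = 12/ΣO = 4.96524.
Mn apfu = 0.37047 × 4.96524 = 1.839.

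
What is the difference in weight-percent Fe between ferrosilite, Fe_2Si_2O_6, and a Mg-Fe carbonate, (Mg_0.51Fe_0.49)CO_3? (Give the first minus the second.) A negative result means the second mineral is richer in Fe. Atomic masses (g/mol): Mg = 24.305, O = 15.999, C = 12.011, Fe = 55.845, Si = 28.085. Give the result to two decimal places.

14.90 percentage points

First mineral: 111.690 g Fe in 263.854 g formula = 42.33 wt% Fe.
Second mineral: 27.364 g Fe in 99.768 g formula = 27.43 wt% Fe.
42.33% − 27.43% gives a difference of 14.90 percentage points.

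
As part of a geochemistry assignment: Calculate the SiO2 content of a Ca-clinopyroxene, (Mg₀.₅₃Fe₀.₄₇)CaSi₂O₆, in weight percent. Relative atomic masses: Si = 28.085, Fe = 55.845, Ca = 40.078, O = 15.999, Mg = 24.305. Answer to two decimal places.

51.94 wt%

M((Mg₀.₅₃Fe₀.₄₇)CaSi₂O₆) = 231.371 g/mol; M(SiO2) = 60.083 g/mol.
Moles SiO2 per formula unit = 2 Si ÷ 1 = 2.0000.
SiO2 fraction = (2.0000 × 60.083) / 231.371 = 120.166/231.371 = 0.5194.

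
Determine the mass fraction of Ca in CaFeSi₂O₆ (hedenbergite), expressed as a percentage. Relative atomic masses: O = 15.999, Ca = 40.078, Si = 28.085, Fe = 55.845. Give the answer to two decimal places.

16.15 wt%

M(CaFeSi₂O₆) = 248.087 g/mol.
Ca contributes 1 × 40.078 = 40.078 g per mole.
40.078/248.087 = 0.1615 → 16.15%.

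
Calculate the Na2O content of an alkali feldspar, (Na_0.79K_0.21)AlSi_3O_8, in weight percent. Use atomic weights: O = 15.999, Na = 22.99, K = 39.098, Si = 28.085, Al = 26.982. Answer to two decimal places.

Formula mass = 265.602 g/mol.
0.79 Na → 0.3950 mol Na2O per formula unit; M(Na2O) = 61.979, so Na2O mass = 24.482 g.
24.482/265.602 × 100 = 9.22 wt%.

9.22 wt%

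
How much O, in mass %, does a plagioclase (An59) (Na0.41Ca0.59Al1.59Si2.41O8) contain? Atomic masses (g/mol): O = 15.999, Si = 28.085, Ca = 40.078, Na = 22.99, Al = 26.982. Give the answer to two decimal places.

Molar mass of Na0.41Ca0.59Al1.59Si2.41O8: 0.41×22.99 + 0.59×40.078 + 1.59×26.982 + 2.41×28.085 + 8×15.999 = 271.650 g/mol.
Mass of O per formula unit: 8 × 15.999 = 127.992 g.
Weight fraction O = 127.992 / 271.650 = 0.4712.

47.12 mass %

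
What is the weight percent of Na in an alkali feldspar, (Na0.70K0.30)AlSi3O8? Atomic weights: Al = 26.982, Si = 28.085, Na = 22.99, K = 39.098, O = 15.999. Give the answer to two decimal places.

Formula mass = 0.70·22.99 + 0.30·39.098 + 1·26.982 + 3·28.085 + 8·15.999 = 267.051 g/mol, of which 16.093 g is Na.
So Na makes up 16.093/267.051 = 0.0603 of the mass, i.e. 6.03%.

6.03 mass %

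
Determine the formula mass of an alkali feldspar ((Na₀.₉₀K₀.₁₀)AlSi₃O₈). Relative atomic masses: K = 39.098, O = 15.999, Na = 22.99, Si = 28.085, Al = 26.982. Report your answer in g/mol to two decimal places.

263.83 g/mol

Na: 0.90 × 22.99 = 20.6910
K: 0.10 × 39.098 = 3.9098
Al: 1 × 26.982 = 26.9820
Si: 3 × 28.085 = 84.2550
O: 8 × 15.999 = 127.9920
Summing the contributions gives the formula mass.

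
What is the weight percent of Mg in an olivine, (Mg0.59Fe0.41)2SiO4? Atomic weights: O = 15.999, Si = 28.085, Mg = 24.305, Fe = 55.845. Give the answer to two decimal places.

17.22 wt%

M((Mg0.59Fe0.41)2SiO4) = 166.554 g/mol.
Mg contributes 1.18 × 24.305 = 28.680 g per mole.
28.680/166.554 = 0.1722 → 17.22%.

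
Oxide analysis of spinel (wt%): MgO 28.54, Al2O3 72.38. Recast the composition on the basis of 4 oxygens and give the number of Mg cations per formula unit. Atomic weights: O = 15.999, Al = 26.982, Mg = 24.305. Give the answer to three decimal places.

MgO (M=40.304): mol = 0.70812; Mg = 0.70812, O = 0.70812.
Al2O3 (M=101.961): mol = 0.70988; Al = 1.41976, O = 2.12964.
ΣO = 2.83776; factor = 4/ΣO = 1.40956.
Mg apfu = 0.70812 × 1.40956 = 0.998.

0.998 Mg apfu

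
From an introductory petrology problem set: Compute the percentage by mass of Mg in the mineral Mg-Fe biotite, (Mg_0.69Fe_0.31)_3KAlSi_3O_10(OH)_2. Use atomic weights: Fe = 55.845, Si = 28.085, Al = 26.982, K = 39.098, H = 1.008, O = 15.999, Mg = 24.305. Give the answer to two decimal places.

Molar mass of (Mg_0.69Fe_0.31)_3KAlSi_3O_10(OH)_2: 2.07·24.305 + 0.93·55.845 + 1·39.098 + 1·26.982 + 3·28.085 + 12·15.999 + 2·1.008 = 446.586 g/mol.
Mass of Mg per formula unit: 2.07 × 24.305 = 50.311 g.
Weight fraction Mg = 50.311 / 446.586 = 0.1127.

11.27 weight percent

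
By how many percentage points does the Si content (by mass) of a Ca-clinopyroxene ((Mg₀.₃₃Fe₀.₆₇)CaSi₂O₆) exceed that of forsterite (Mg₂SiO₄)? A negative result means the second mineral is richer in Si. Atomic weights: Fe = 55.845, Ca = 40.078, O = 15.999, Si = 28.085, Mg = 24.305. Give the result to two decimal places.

Si in (Mg₀.₃₃Fe₀.₆₇)CaSi₂O₆: molar mass 237.679 g/mol; 2×28.085 = 56.170 g → 23.63 wt%.
Si in Mg₂SiO₄: molar mass 140.691 g/mol; 1×28.085 = 28.085 g → 19.96 wt%.
Difference = 23.63 − 19.96 = 3.67 percentage points.

3.67 percentage points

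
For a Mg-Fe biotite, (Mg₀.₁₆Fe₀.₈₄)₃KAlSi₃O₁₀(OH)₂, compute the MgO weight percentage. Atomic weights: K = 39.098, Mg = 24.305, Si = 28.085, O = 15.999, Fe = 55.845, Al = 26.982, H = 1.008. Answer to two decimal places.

M((Mg₀.₁₆Fe₀.₈₄)₃KAlSi₃O₁₀(OH)₂) = 496.735 g/mol; M(MgO) = 40.304 g/mol.
Moles MgO per formula unit = 0.48 Mg ÷ 1 = 0.4800.
MgO fraction = (0.4800 × 40.304) / 496.735 = 19.346/496.735 = 0.0389.

3.89 wt%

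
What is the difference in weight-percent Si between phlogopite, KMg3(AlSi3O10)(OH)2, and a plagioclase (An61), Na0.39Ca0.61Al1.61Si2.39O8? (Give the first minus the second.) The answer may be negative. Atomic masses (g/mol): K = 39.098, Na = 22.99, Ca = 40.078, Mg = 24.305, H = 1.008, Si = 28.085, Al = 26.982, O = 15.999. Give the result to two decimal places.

M(KMg3(AlSi3O10)(OH)2) = 417.254 g/mol, so wt% Si = 84.255/417.254 × 100 = 20.19%.
M(Na0.39Ca0.61Al1.61Si2.39O8) = 271.970 g/mol, so wt% Si = 67.123/271.970 × 100 = 24.68%.
20.19 − 24.68 = -4.49 pp.

-4.49 percentage points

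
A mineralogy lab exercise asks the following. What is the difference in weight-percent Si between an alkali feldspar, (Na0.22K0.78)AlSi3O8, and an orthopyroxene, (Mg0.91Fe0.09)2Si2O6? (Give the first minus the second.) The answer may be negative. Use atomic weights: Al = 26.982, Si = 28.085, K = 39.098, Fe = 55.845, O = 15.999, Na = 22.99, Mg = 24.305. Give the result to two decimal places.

3.45 percentage points

M((Na0.22K0.78)AlSi3O8) = 274.783 g/mol, so wt% Si = 84.255/274.783 × 100 = 30.66%.
M((Mg0.91Fe0.09)2Si2O6) = 206.451 g/mol, so wt% Si = 56.170/206.451 × 100 = 27.21%.
30.66 − 27.21 = 3.45 pp.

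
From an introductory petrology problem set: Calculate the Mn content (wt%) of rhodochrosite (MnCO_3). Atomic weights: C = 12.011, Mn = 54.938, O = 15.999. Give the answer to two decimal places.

Molar mass of MnCO_3: 1·54.938 + 1·12.011 + 3·15.999 = 114.946 g/mol.
Mass of Mn per formula unit: 1 × 54.938 = 54.938 g.
Weight fraction Mn = 54.938 / 114.946 = 0.4779.

47.79 wt%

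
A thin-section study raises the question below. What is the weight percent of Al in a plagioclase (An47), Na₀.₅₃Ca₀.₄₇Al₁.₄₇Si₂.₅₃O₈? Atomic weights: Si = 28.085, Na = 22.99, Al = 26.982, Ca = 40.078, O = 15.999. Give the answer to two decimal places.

14.70 mass %

M(Na₀.₅₃Ca₀.₄₇Al₁.₄₇Si₂.₅₃O₈) = 269.732 g/mol.
Al contributes 1.47 × 26.982 = 39.664 g per mole.
39.664/269.732 = 0.1470 → 14.70%.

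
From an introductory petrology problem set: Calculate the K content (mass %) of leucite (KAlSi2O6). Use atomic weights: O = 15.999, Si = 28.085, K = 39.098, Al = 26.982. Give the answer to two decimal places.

Formula mass = 1×39.098 + 1×26.982 + 2×28.085 + 6×15.999 = 218.244 g/mol, of which 39.098 g is K.
So K makes up 39.098/218.244 = 0.1791 of the mass, i.e. 17.91%.

17.91 mass %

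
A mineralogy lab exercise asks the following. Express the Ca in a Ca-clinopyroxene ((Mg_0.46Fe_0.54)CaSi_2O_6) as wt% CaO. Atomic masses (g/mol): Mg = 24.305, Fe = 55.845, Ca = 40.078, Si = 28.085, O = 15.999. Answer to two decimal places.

24.01 wt%

M((Mg_0.46Fe_0.54)CaSi_2O_6) = 233.579 g/mol; M(CaO) = 56.077 g/mol.
Moles CaO per formula unit = 1 Ca ÷ 1 = 1.0000.
CaO fraction = (1.0000 × 56.077) / 233.579 = 56.077/233.579 = 0.2401.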